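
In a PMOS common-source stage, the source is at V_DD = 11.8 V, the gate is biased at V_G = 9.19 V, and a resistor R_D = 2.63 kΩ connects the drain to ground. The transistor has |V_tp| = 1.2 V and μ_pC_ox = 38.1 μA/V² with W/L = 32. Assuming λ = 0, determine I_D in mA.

V_SG = V_DD − V_G = 11.8 − 9.19 = 2.61 V, so V_ov = 2.61 − 1.2 = 1.41 V.
k_p = μ_pC_ox · (W/L) = 1.219 mA/V².
Assume saturation: I_D = ½ k_p V_ov² = 0.5 × 1.219 × 1.41² = 1.21 mA, giving V_SD = V_DD − I_D R_D = 11.8 − 1.21 × 2.63 = 8.61 V.
V_SD = 8.61 V ≥ V_ov = 1.41 V, confirming saturation.

I_D = 1.21 mA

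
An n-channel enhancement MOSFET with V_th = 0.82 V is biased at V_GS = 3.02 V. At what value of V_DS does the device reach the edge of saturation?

V_DS,sat = 2.20 V

The boundary between triode and saturation is V_DS = V_GS − V_th = V_ov.
V_ov = 3.02 − 0.82 = 2.2 V.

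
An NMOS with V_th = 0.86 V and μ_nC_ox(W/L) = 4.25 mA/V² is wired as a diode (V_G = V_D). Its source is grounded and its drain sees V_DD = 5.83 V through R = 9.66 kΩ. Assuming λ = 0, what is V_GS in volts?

With gate tied to drain, V_GS = V_DS ≥ V_GS − V_th, so the device is in saturation.
KCL at the drain: ½ k_n (V_GS − V_th)² = (V_DD − V_GS)/R.
Let x = V_GS − 0.86. Then 20.5 x² + x − 4.97 = 0, giving x = 0.468 V (positive root), so V_GS = 1.33 V.
I_D = (V_DD − V_GS)/R = (5.83 − 1.33) / 9.66 = 0.466 mA.

V_GS = 1.33 V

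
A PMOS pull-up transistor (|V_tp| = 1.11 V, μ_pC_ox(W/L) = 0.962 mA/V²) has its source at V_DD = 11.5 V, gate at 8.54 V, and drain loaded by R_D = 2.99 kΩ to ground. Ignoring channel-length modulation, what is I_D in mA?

V_SG = V_DD − V_G = 11.5 − 8.54 = 2.96 V, so V_ov = 2.96 − 1.11 = 1.85 V.
Assume saturation: I_D = ½ k_p V_ov² = 0.5 × 0.962 × 1.85² = 1.65 mA, giving V_SD = V_DD − I_D R_D = 11.5 − 1.65 × 2.99 = 6.58 V.
V_SD = 6.58 V ≥ V_ov = 1.85 V, confirming saturation.

I_D = 1.65 mA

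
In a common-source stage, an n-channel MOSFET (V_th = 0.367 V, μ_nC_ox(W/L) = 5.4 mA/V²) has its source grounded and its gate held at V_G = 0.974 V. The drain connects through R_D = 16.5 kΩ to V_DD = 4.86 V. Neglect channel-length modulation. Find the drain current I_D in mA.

I_D = 0.289 mA

V_GS = V_G = 0.974 V, so V_ov = 0.974 − 0.367 = 0.607 V.
Assume saturation: I_D = ½ k_n V_ov² = 0.5 × 5.4 × 0.607² = 0.995 mA, giving V_DS = V_DD − I_D R_D = 4.86 − 0.995 × 16.5 = -11.6 V.
But -11.6 V < V_ov = 0.607 V, so the device is actually in triode.
In triode I_D = k_n[V_ov V_DS − ½ V_DS²] and I_D = (V_DD − V_DS)/R_D. Equating: 44.6 V_DS² − 55.08 V_DS + 4.86 = 0, giving V_DS = 0.0956 V (the root below V_ov).
I_D = (4.86 − 0.0956) / 16.5 = 0.289 mA.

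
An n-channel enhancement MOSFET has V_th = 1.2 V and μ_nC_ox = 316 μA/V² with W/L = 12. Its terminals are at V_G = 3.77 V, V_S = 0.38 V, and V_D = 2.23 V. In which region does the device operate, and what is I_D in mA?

Triode; I_D = 8.87 mA

V_GS = V_G − V_S = 3.77 − 0.38 = 3.39 V; V_DS = V_D − V_S = 2.23 − 0.38 = 1.85 V.
k_n = μ_nC_ox · (W/L) = 3.792 mA/V².
V_ov = V_GS − V_th = 3.39 − 1.2 = 2.19 V.
Since V_DS = 1.85 V < V_ov = 2.19 V, the device is in the triode region.
I_D = k_n [V_ov · V_DS − ½ V_DS²] = 3.792 × [2.19 × 1.85 − 0.5 × 1.85²] = 8.87 mA.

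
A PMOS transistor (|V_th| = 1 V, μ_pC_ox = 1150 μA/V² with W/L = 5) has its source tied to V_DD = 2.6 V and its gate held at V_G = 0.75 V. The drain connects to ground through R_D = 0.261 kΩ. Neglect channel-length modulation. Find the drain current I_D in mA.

V_SG = V_DD − V_G = 2.6 − 0.75 = 1.85 V, so V_ov = 1.85 − 1 = 0.85 V.
k_p = μ_pC_ox · (W/L) = 5.75 mA/V².
Assume saturation: I_D = ½ k_p V_ov² = 0.5 × 5.75 × 0.85² = 2.08 mA, giving V_SD = V_DD − I_D R_D = 2.6 − 2.08 × 0.261 = 2.06 V.
V_SD = 2.06 V ≥ V_ov = 0.85 V, confirming saturation.

I_D = 2.08 mA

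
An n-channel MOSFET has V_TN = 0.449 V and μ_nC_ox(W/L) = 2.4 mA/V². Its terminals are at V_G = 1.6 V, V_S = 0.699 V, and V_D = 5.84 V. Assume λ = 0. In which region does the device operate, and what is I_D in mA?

V_GS = V_G − V_S = 1.6 − 0.699 = 0.901 V; V_DS = V_D − V_S = 5.84 − 0.699 = 5.14 V.
V_ov = V_GS − V_TN = 0.901 − 0.449 = 0.452 V.
Since V_DS = 5.14 V ≥ V_ov = 0.452 V, the device is in saturation.
I_D = ½ k_n V_ov² = 0.5 × 2.4 × 0.452² = 0.245 mA.

Saturation; I_D = 0.245 mA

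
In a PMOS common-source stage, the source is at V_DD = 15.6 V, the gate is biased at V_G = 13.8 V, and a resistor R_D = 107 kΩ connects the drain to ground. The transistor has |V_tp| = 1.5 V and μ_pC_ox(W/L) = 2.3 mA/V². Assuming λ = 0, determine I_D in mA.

I_D = 0.103 mA

V_SG = V_DD − V_G = 15.6 − 13.8 = 1.8 V, so V_ov = 1.8 − 1.5 = 0.3 V.
Assume saturation: I_D = ½ k_p V_ov² = 0.5 × 2.3 × 0.3² = 0.103 mA, giving V_SD = V_DD − I_D R_D = 15.6 − 0.103 × 107 = 4.53 V.
V_SD = 4.53 V ≥ V_ov = 0.3 V, confirming saturation.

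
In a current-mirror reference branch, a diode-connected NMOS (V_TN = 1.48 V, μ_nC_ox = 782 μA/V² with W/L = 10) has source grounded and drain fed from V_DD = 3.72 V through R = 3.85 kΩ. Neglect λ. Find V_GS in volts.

With gate tied to drain, V_GS = V_DS ≥ V_GS − V_TN, so the device is in saturation.
k_n = μ_nC_ox · (W/L) = 7.82 mA/V².
KCL at the drain: ½ k_n (V_GS − V_TN)² = (V_DD − V_GS)/R.
Let x = V_GS − 1.48. Then 15.1 x² + x − 2.24 = 0, giving x = 0.354 V (positive root), so V_GS = 1.83 V.
I_D = (V_DD − V_GS)/R = (3.72 − 1.83) / 3.85 = 0.49 mA.

V_GS = 1.83 V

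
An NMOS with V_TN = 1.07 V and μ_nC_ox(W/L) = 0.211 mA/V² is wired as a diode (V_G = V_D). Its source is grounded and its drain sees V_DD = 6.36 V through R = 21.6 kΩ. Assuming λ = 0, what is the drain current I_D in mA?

With gate tied to drain, V_GS = V_DS ≥ V_GS − V_TN, so the device is in saturation.
KCL at the drain: ½ k_n (V_GS − V_TN)² = (V_DD − V_GS)/R.
Let x = V_GS − 1.07. Then 2.28 x² + x − 5.29 = 0, giving x = 1.32 V (positive root), so V_GS = 2.39 V.
I_D = (V_DD − V_GS)/R = (6.36 − 2.39) / 21.6 = 0.184 mA.

I_D = 0.184 mA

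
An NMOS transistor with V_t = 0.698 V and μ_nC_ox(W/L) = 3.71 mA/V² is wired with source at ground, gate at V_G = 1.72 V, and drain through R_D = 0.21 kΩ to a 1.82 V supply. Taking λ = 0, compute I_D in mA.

V_GS = V_G = 1.72 V, so V_ov = 1.72 − 0.698 = 1.02 V.
Assume saturation: I_D = ½ k_n V_ov² = 0.5 × 3.71 × 1.02² = 1.94 mA, giving V_DS = V_DD − I_D R_D = 1.82 − 1.94 × 0.21 = 1.41 V.
V_DS = 1.41 V ≥ V_ov = 1.02 V, confirming saturation.

I_D = 1.94 mA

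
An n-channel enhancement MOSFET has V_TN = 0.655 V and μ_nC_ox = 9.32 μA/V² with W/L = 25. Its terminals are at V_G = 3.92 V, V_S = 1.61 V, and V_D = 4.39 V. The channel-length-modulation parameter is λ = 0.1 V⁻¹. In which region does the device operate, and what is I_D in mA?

V_GS = V_G − V_S = 3.92 − 1.61 = 2.31 V; V_DS = V_D − V_S = 4.39 − 1.61 = 2.78 V.
k_n = μ_nC_ox · (W/L) = 0.233 mA/V².
V_ov = V_GS − V_TN = 2.31 − 0.655 = 1.65 V.
Since V_DS = 2.78 V ≥ V_ov = 1.65 V, the device is in saturation.
I_D = ½ k_n V_ov² (1 + λ V_DS) = 0.5 × 0.233 × 1.65² × (1 + 0.1 × 2.78) = 0.408 mA.

Saturation; I_D = 0.408 mA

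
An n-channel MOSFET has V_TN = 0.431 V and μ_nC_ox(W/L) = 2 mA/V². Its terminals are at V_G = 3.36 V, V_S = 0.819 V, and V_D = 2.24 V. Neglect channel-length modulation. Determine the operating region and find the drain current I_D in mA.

Triode; I_D = 3.98 mA

V_GS = V_G − V_S = 3.36 − 0.819 = 2.54 V; V_DS = V_D − V_S = 2.24 − 0.819 = 1.42 V.
V_ov = V_GS − V_TN = 2.54 − 0.431 = 2.11 V.
Since V_DS = 1.42 V < V_ov = 2.11 V, the device is in the triode region.
I_D = k_n [V_ov · V_DS − ½ V_DS²] = 2 × [2.11 × 1.42 − 0.5 × 1.42²] = 3.98 mA.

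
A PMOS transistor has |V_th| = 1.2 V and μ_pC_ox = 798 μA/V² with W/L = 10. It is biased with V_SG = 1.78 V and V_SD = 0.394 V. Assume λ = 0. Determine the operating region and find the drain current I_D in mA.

Triode; I_D = 1.20 mA

k_p = μ_pC_ox · (W/L) = 7.98 mA/V².
V_ov = V_SG − |V_th| = 1.78 − 1.2 = 0.58 V.
Since V_SD = 0.394 V < V_ov = 0.58 V, the device is in the triode region.
I_D = k_p [V_ov · V_SD − ½ V_SD²] = 7.98 × [0.58 × 0.394 − 0.5 × 0.394²] = 1.2 mA.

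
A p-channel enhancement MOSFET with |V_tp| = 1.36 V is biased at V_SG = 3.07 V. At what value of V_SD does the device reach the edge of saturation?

The boundary between triode and saturation is V_SD = V_SG − |V_tp| = V_ov.
V_ov = 3.07 − 1.36 = 1.71 V.

V_SD,sat = 1.71 V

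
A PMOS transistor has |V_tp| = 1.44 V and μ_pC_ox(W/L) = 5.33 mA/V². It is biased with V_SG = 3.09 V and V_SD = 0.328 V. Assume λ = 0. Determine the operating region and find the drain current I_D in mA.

Triode; I_D = 2.60 mA

V_ov = V_SG − |V_tp| = 3.09 − 1.44 = 1.65 V.
Since V_SD = 0.328 V < V_ov = 1.65 V, the device is in the triode region.
I_D = k_p [V_ov · V_SD − ½ V_SD²] = 5.33 × [1.65 × 0.328 − 0.5 × 0.328²] = 2.6 mA.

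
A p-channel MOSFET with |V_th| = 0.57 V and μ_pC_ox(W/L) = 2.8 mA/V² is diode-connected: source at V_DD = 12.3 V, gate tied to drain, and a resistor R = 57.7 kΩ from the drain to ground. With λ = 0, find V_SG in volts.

V_SG = 0.945 V

With gate tied to drain, V_SG = V_SD ≥ V_SG − |V_th|, so the device is in saturation.
KCL at the drain: ½ k_p (V_SG − |V_th|)² = (V_DD − V_SG)/R.
Let x = V_SG − 0.57. Then 80.8 x² + x − 11.73 = 0, giving x = 0.375 V (positive root), so V_SG = 0.945 V.
I_D = (V_DD − V_SG)/R = (12.3 − 0.945) / 57.7 = 0.197 mA.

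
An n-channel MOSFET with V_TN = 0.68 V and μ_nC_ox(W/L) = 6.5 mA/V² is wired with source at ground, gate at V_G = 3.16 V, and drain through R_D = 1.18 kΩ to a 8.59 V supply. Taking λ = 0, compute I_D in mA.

V_GS = V_G = 3.16 V, so V_ov = 3.16 − 0.68 = 2.48 V.
Assume saturation: I_D = ½ k_n V_ov² = 0.5 × 6.5 × 2.48² = 20 mA, giving V_DS = V_DD − I_D R_D = 8.59 − 20 × 1.18 = -15 V.
But -15 V < V_ov = 2.48 V, so the device is actually in triode.
In triode I_D = k_n[V_ov V_DS − ½ V_DS²] and I_D = (V_DD − V_DS)/R_D. Equating: 3.83 V_DS² − 20.02 V_DS + 8.59 = 0, giving V_DS = 0.472 V (the root below V_ov).
I_D = (8.59 − 0.472) / 1.18 = 6.88 mA.

I_D = 6.88 mA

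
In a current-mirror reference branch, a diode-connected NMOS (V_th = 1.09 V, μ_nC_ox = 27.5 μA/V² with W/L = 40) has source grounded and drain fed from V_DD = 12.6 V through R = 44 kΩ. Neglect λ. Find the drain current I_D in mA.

I_D = 0.246 mA

With gate tied to drain, V_GS = V_DS ≥ V_GS − V_th, so the device is in saturation.
k_n = μ_nC_ox · (W/L) = 1.1 mA/V².
KCL at the drain: ½ k_n (V_GS − V_th)² = (V_DD − V_GS)/R.
Let x = V_GS − 1.09. Then 24.2 x² + x − 11.51 = 0, giving x = 0.669 V (positive root), so V_GS = 1.76 V.
I_D = (V_DD − V_GS)/R = (12.6 − 1.76) / 44 = 0.246 mA.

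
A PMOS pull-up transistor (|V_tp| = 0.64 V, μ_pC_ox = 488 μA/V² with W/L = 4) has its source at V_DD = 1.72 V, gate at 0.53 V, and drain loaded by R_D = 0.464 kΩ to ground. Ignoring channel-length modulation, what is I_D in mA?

I_D = 0.295 mA

V_SG = V_DD − V_G = 1.72 − 0.53 = 1.19 V, so V_ov = 1.19 − 0.64 = 0.55 V.
k_p = μ_pC_ox · (W/L) = 1.952 mA/V².
Assume saturation: I_D = ½ k_p V_ov² = 0.5 × 1.952 × 0.55² = 0.295 mA, giving V_SD = V_DD − I_D R_D = 1.72 − 0.295 × 0.464 = 1.58 V.
V_SD = 1.58 V ≥ V_ov = 0.55 V, confirming saturation.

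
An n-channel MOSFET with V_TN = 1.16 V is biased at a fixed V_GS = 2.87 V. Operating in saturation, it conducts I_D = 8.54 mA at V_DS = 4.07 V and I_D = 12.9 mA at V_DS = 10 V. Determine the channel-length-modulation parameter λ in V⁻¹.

λ = 0.133 V⁻¹

With V_GS fixed, I_D ∝ (1 + λ V_DS) in saturation, so I_D2/I_D1 = (1 + λ V_DS2)/(1 + λ V_DS1).
12.9/8.54 = 1.511 = (1 + 10 λ)/(1 + 4.07 λ).
Solving: λ (I_D1 V_DS2 − I_D2 V_DS1) = I_D2 − I_D1, so λ = (12.9 − 8.54) / (8.54 × 10 − 12.9 × 4.07) = 4.36 / 32.9 = 0.133 V⁻¹.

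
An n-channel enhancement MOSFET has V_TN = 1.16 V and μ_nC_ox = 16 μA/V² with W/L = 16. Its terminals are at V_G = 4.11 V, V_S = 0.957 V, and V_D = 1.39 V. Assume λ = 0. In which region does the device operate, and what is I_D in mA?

V_GS = V_G − V_S = 4.11 − 0.957 = 3.15 V; V_DS = V_D − V_S = 1.39 − 0.957 = 0.433 V.
k_n = μ_nC_ox · (W/L) = 0.256 mA/V².
V_ov = V_GS − V_TN = 3.15 − 1.16 = 1.99 V.
Since V_DS = 0.433 V < V_ov = 1.99 V, the device is in the triode region.
I_D = k_n [V_ov · V_DS − ½ V_DS²] = 0.256 × [1.99 × 0.433 − 0.5 × 0.433²] = 0.197 mA.

Triode; I_D = 0.197 mA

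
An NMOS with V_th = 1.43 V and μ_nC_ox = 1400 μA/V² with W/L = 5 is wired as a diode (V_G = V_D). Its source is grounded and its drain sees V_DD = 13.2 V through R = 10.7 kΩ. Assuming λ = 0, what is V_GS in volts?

With gate tied to drain, V_GS = V_DS ≥ V_GS − V_th, so the device is in saturation.
k_n = μ_nC_ox · (W/L) = 7 mA/V².
KCL at the drain: ½ k_n (V_GS − V_th)² = (V_DD − V_GS)/R.
Let x = V_GS − 1.43. Then 37.4 x² + x − 11.77 = 0, giving x = 0.547 V (positive root), so V_GS = 1.98 V.
I_D = (V_DD − V_GS)/R = (13.2 − 1.98) / 10.7 = 1.05 mA.

V_GS = 1.98 V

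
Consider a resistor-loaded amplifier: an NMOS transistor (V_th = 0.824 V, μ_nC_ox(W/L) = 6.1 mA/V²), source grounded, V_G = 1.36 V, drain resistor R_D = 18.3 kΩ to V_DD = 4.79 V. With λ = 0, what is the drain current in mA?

I_D = 0.257 mA

V_GS = V_G = 1.36 V, so V_ov = 1.36 − 0.824 = 0.536 V.
Assume saturation: I_D = ½ k_n V_ov² = 0.5 × 6.1 × 0.536² = 0.876 mA, giving V_DS = V_DD − I_D R_D = 4.79 − 0.876 × 18.3 = -11.2 V.
But -11.2 V < V_ov = 0.536 V, so the device is actually in triode.
In triode I_D = k_n[V_ov V_DS − ½ V_DS²] and I_D = (V_DD − V_DS)/R_D. Equating: 55.8 V_DS² − 60.83 V_DS + 4.79 = 0, giving V_DS = 0.0854 V (the root below V_ov).
I_D = (4.79 − 0.0854) / 18.3 = 0.257 mA.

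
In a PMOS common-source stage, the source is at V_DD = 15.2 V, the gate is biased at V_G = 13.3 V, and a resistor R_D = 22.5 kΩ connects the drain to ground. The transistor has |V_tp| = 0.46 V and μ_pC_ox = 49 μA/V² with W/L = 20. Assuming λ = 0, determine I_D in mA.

I_D = 0.650 mA

V_SG = V_DD − V_G = 15.2 − 13.3 = 1.9 V, so V_ov = 1.9 − 0.46 = 1.44 V.
k_p = μ_pC_ox · (W/L) = 0.98 mA/V².
Assume saturation: I_D = ½ k_p V_ov² = 0.5 × 0.98 × 1.44² = 1.02 mA, giving V_SD = V_DD − I_D R_D = 15.2 − 1.02 × 22.5 = -7.66 V.
But -7.66 V < V_ov = 1.44 V, so the device is actually in triode.
In triode I_D = k_p[V_ov V_SD − ½ V_SD²] and I_D = (V_DD − V_SD)/R_D. Equating: 11 V_SD² − 32.75 V_SD + 15.2 = 0, giving V_SD = 0.576 V (the root below V_ov).
I_D = (15.2 − 0.576) / 22.5 = 0.65 mA.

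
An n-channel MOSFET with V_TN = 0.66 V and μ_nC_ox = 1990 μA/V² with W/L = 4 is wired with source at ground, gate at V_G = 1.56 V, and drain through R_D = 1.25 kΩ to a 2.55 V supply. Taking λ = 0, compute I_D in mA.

I_D = 1.80 mA

V_GS = V_G = 1.56 V, so V_ov = 1.56 − 0.66 = 0.9 V.
k_n = μ_nC_ox · (W/L) = 7.96 mA/V².
Assume saturation: I_D = ½ k_n V_ov² = 0.5 × 7.96 × 0.9² = 3.22 mA, giving V_DS = V_DD − I_D R_D = 2.55 − 3.22 × 1.25 = -1.48 V.
But -1.48 V < V_ov = 0.9 V, so the device is actually in triode.
In triode I_D = k_n[V_ov V_DS − ½ V_DS²] and I_D = (V_DD − V_DS)/R_D. Equating: 4.97 V_DS² − 9.955 V_DS + 2.55 = 0, giving V_DS = 0.302 V (the root below V_ov).
I_D = (2.55 − 0.302) / 1.25 = 1.8 mA.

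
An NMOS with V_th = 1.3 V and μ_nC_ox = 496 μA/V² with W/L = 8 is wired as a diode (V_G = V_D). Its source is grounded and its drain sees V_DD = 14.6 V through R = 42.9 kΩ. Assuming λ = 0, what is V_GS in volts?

V_GS = 1.69 V

With gate tied to drain, V_GS = V_DS ≥ V_GS − V_th, so the device is in saturation.
k_n = μ_nC_ox · (W/L) = 3.968 mA/V².
KCL at the drain: ½ k_n (V_GS − V_th)² = (V_DD − V_GS)/R.
Let x = V_GS − 1.3. Then 85.1 x² + x − 13.3 = 0, giving x = 0.389 V (positive root), so V_GS = 1.69 V.
I_D = (V_DD − V_GS)/R = (14.6 − 1.69) / 42.9 = 0.301 mA.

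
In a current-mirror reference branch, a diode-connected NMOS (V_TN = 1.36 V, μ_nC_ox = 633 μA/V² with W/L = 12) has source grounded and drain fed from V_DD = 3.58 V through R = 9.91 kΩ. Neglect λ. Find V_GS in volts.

V_GS = 1.59 V

With gate tied to drain, V_GS = V_DS ≥ V_GS − V_TN, so the device is in saturation.
k_n = μ_nC_ox · (W/L) = 7.596 mA/V².
KCL at the drain: ½ k_n (V_GS − V_TN)² = (V_DD − V_GS)/R.
Let x = V_GS − 1.36. Then 37.6 x² + x − 2.22 = 0, giving x = 0.23 V (positive root), so V_GS = 1.59 V.
I_D = (V_DD − V_GS)/R = (3.58 − 1.59) / 9.91 = 0.201 mA.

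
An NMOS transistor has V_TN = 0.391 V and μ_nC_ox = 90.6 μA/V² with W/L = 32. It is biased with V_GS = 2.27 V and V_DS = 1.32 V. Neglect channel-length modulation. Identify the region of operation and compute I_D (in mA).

Triode; I_D = 4.67 mA

k_n = μ_nC_ox · (W/L) = 2.899 mA/V².
V_ov = V_GS − V_TN = 2.27 − 0.391 = 1.88 V.
Since V_DS = 1.32 V < V_ov = 1.88 V, the device is in the triode region.
I_D = k_n [V_ov · V_DS − ½ V_DS²] = 2.899 × [1.88 × 1.32 − 0.5 × 1.32²] = 4.67 mA.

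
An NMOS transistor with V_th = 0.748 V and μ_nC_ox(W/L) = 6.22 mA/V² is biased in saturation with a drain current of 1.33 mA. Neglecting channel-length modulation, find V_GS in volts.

In saturation I_D = ½ k_n (V_GS − V_th)², so V_GS − V_th = √(2 I_D / k_n) = √(2 × 1.33 / 6.22) = 0.654 V.
V_GS = 0.748 + 0.654 = 1.4 V.

V_GS = 1.40 V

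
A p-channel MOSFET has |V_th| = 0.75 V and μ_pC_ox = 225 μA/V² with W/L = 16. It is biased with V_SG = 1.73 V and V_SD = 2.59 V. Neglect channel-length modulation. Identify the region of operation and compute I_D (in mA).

Saturation; I_D = 1.73 mA

k_p = μ_pC_ox · (W/L) = 3.6 mA/V².
V_ov = V_SG − |V_th| = 1.73 − 0.75 = 0.98 V.
Since V_SD = 2.59 V ≥ V_ov = 0.98 V, the device is in saturation.
I_D = ½ k_p V_ov² = 0.5 × 3.6 × 0.98² = 1.73 mA.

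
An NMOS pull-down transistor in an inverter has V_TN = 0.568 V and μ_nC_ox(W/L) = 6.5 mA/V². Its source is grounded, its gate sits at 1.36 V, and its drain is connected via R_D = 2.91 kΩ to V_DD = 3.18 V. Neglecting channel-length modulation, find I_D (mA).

V_GS = V_G = 1.36 V, so V_ov = 1.36 − 0.568 = 0.792 V.
Assume saturation: I_D = ½ k_n V_ov² = 0.5 × 6.5 × 0.792² = 2.04 mA, giving V_DS = V_DD − I_D R_D = 3.18 − 2.04 × 2.91 = -2.75 V.
But -2.75 V < V_ov = 0.792 V, so the device is actually in triode.
In triode I_D = k_n[V_ov V_DS − ½ V_DS²] and I_D = (V_DD − V_DS)/R_D. Equating: 9.46 V_DS² − 15.98 V_DS + 3.18 = 0, giving V_DS = 0.23 V (the root below V_ov).
I_D = (3.18 − 0.23) / 2.91 = 1.01 mA.

I_D = 1.01 mA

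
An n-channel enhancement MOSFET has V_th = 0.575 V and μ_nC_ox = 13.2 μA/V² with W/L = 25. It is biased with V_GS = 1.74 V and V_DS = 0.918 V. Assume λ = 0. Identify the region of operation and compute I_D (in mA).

Triode; I_D = 0.214 mA

k_n = μ_nC_ox · (W/L) = 0.33 mA/V².
V_ov = V_GS − V_th = 1.74 − 0.575 = 1.17 V.
Since V_DS = 0.918 V < V_ov = 1.17 V, the device is in the triode region.
I_D = k_n [V_ov · V_DS − ½ V_DS²] = 0.33 × [1.17 × 0.918 − 0.5 × 0.918²] = 0.214 mA.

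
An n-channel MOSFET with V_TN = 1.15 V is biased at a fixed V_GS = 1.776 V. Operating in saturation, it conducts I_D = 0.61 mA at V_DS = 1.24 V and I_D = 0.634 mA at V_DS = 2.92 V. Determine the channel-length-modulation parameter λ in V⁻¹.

With V_GS fixed, I_D ∝ (1 + λ V_DS) in saturation, so I_D2/I_D1 = (1 + λ V_DS2)/(1 + λ V_DS1).
0.634/0.61 = 1.039 = (1 + 2.92 λ)/(1 + 1.24 λ).
Solving: λ (I_D1 V_DS2 − I_D2 V_DS1) = I_D2 − I_D1, so λ = (0.634 − 0.61) / (0.61 × 2.92 − 0.634 × 1.24) = 0.024 / 0.995 = 0.0241 V⁻¹.

λ = 0.0241 V⁻¹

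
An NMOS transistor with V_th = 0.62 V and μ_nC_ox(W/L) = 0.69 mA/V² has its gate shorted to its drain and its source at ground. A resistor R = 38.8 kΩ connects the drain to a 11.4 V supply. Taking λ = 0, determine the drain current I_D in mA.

With gate tied to drain, V_GS = V_DS ≥ V_GS − V_th, so the device is in saturation.
KCL at the drain: ½ k_n (V_GS − V_th)² = (V_DD − V_GS)/R.
Let x = V_GS − 0.62. Then 13.4 x² + x − 10.78 = 0, giving x = 0.861 V (positive root), so V_GS = 1.48 V.
I_D = (V_DD − V_GS)/R = (11.4 − 1.48) / 38.8 = 0.256 mA.

I_D = 0.256 mA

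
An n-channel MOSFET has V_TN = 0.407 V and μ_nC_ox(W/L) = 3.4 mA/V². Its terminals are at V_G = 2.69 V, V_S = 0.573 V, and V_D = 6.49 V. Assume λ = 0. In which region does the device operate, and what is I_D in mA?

Saturation; I_D = 4.97 mA

V_GS = V_G − V_S = 2.69 − 0.573 = 2.12 V; V_DS = V_D − V_S = 6.49 − 0.573 = 5.92 V.
V_ov = V_GS − V_TN = 2.12 − 0.407 = 1.71 V.
Since V_DS = 5.92 V ≥ V_ov = 1.71 V, the device is in saturation.
I_D = ½ k_n V_ov² = 0.5 × 3.4 × 1.71² = 4.97 mA.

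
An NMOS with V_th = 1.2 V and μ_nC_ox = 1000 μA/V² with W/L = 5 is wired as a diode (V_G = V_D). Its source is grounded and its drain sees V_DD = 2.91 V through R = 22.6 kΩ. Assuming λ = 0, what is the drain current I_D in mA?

With gate tied to drain, V_GS = V_DS ≥ V_GS − V_th, so the device is in saturation.
k_n = μ_nC_ox · (W/L) = 5 mA/V².
KCL at the drain: ½ k_n (V_GS − V_th)² = (V_DD − V_GS)/R.
Let x = V_GS − 1.2. Then 56.5 x² + x − 1.71 = 0, giving x = 0.165 V (positive root), so V_GS = 1.37 V.
I_D = (V_DD − V_GS)/R = (2.91 − 1.37) / 22.6 = 0.0683 mA.

I_D = 0.0683 mA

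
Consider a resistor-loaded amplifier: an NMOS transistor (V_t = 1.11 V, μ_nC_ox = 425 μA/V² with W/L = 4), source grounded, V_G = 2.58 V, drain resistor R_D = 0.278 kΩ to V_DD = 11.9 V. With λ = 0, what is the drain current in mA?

V_GS = V_G = 2.58 V, so V_ov = 2.58 − 1.11 = 1.47 V.
k_n = μ_nC_ox · (W/L) = 1.7 mA/V².
Assume saturation: I_D = ½ k_n V_ov² = 0.5 × 1.7 × 1.47² = 1.84 mA, giving V_DS = V_DD − I_D R_D = 11.9 − 1.84 × 0.278 = 11.4 V.
V_DS = 11.4 V ≥ V_ov = 1.47 V, confirming saturation.

I_D = 1.84 mA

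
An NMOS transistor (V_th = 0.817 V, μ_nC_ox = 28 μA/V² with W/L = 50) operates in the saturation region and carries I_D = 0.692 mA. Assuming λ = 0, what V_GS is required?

V_GS = 1.81 V

k_n = μ_nC_ox · (W/L) = 1.4 mA/V².
In saturation I_D = ½ k_n (V_GS − V_th)², so V_GS − V_th = √(2 I_D / k_n) = √(2 × 0.692 / 1.4) = 0.994 V.
V_GS = 0.817 + 0.994 = 1.81 V.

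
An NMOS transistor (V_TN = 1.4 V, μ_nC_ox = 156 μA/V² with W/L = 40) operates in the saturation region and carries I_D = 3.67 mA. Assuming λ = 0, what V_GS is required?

V_GS = 2.48 V

k_n = μ_nC_ox · (W/L) = 6.24 mA/V².
In saturation I_D = ½ k_n (V_GS − V_TN)², so V_GS − V_TN = √(2 I_D / k_n) = √(2 × 3.67 / 6.24) = 1.08 V.
V_GS = 1.4 + 1.08 = 2.48 V.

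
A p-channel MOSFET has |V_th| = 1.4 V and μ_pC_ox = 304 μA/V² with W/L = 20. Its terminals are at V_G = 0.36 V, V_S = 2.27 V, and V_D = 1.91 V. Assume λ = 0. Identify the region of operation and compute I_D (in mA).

Triode; I_D = 0.722 mA

V_SG = V_S − V_G = 2.27 − 0.36 = 1.91 V; V_SD = V_S − V_D = 2.27 − 1.91 = 0.36 V.
k_p = μ_pC_ox · (W/L) = 6.08 mA/V².
V_ov = V_SG − |V_th| = 1.91 − 1.4 = 0.51 V.
Since V_SD = 0.36 V < V_ov = 0.51 V, the device is in the triode region.
I_D = k_p [V_ov · V_SD − ½ V_SD²] = 6.08 × [0.51 × 0.36 − 0.5 × 0.36²] = 0.722 mA.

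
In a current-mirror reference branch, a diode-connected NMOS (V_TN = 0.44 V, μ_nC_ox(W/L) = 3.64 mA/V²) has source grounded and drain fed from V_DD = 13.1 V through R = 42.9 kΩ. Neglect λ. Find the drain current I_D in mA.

I_D = 0.286 mA

With gate tied to drain, V_GS = V_DS ≥ V_GS − V_TN, so the device is in saturation.
KCL at the drain: ½ k_n (V_GS − V_TN)² = (V_DD − V_GS)/R.
Let x = V_GS − 0.44. Then 78.1 x² + x − 12.66 = 0, giving x = 0.396 V (positive root), so V_GS = 0.836 V.
I_D = (V_DD − V_GS)/R = (13.1 − 0.836) / 42.9 = 0.286 mA.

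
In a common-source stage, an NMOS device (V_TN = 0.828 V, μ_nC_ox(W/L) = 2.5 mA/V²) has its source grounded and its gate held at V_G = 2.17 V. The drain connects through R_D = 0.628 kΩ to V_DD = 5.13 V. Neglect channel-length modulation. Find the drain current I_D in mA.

V_GS = V_G = 2.17 V, so V_ov = 2.17 − 0.828 = 1.34 V.
Assume saturation: I_D = ½ k_n V_ov² = 0.5 × 2.5 × 1.34² = 2.25 mA, giving V_DS = V_DD − I_D R_D = 5.13 − 2.25 × 0.628 = 3.72 V.
V_DS = 3.72 V ≥ V_ov = 1.34 V, confirming saturation.

I_D = 2.25 mA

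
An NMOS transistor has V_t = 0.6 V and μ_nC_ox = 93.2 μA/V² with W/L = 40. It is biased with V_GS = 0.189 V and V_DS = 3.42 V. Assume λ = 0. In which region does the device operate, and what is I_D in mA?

Cutoff; I_D = 0 mA

V_GS = 0.189 V < V_t = 0.6 V, so the transistor is in cutoff.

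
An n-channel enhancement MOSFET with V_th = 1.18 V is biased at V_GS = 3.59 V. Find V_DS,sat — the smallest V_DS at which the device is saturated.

V_DS,sat = 2.41 V

The boundary between triode and saturation is V_DS = V_GS − V_th = V_ov.
V_ov = 3.59 − 1.18 = 2.41 V.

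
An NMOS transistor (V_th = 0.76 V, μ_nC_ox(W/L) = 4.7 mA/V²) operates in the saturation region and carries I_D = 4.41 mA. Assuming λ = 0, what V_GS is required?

V_GS = 2.13 V

In saturation I_D = ½ k_n (V_GS − V_th)², so V_GS − V_th = √(2 I_D / k_n) = √(2 × 4.41 / 4.7) = 1.37 V.
V_GS = 0.76 + 1.37 = 2.13 V.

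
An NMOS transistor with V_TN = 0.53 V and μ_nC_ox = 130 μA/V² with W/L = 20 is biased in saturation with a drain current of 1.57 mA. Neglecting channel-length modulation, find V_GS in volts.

V_GS = 1.63 V

k_n = μ_nC_ox · (W/L) = 2.6 mA/V².
In saturation I_D = ½ k_n (V_GS − V_TN)², so V_GS − V_TN = √(2 I_D / k_n) = √(2 × 1.57 / 2.6) = 1.1 V.
V_GS = 0.53 + 1.1 = 1.63 V.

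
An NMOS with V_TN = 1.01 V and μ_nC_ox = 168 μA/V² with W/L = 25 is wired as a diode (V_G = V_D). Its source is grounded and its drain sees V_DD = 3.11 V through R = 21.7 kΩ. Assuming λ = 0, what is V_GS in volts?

V_GS = 1.21 V

With gate tied to drain, V_GS = V_DS ≥ V_GS − V_TN, so the device is in saturation.
k_n = μ_nC_ox · (W/L) = 4.2 mA/V².
KCL at the drain: ½ k_n (V_GS − V_TN)² = (V_DD − V_GS)/R.
Let x = V_GS − 1.01. Then 45.6 x² + x − 2.1 = 0, giving x = 0.204 V (positive root), so V_GS = 1.21 V.
I_D = (V_DD − V_GS)/R = (3.11 − 1.21) / 21.7 = 0.0874 mA.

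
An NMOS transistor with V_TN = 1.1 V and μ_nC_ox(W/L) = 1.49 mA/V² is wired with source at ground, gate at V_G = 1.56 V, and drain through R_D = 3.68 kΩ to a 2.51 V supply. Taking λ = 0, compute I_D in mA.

I_D = 0.158 mA

V_GS = V_G = 1.56 V, so V_ov = 1.56 − 1.1 = 0.46 V.
Assume saturation: I_D = ½ k_n V_ov² = 0.5 × 1.49 × 0.46² = 0.158 mA, giving V_DS = V_DD − I_D R_D = 2.51 − 0.158 × 3.68 = 1.93 V.
V_DS = 1.93 V ≥ V_ov = 0.46 V, confirming saturation.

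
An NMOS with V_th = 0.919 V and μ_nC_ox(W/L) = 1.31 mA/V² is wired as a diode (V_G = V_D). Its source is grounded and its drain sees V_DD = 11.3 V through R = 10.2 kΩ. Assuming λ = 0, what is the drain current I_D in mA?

I_D = 0.903 mA

With gate tied to drain, V_GS = V_DS ≥ V_GS − V_th, so the device is in saturation.
KCL at the drain: ½ k_n (V_GS − V_th)² = (V_DD − V_GS)/R.
Let x = V_GS − 0.919. Then 6.68 x² + x − 10.38 = 0, giving x = 1.17 V (positive root), so V_GS = 2.09 V.
I_D = (V_DD − V_GS)/R = (11.3 − 2.09) / 10.2 = 0.903 mA.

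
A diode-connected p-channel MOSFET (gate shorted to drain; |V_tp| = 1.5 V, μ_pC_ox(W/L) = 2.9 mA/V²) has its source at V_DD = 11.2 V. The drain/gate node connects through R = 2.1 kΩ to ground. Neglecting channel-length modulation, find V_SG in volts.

V_SG = 3.13 V

With gate tied to drain, V_SG = V_SD ≥ V_SG − |V_tp|, so the device is in saturation.
KCL at the drain: ½ k_p (V_SG − |V_tp|)² = (V_DD − V_SG)/R.
Let x = V_SG − 1.5. Then 3.04 x² + x − 9.7 = 0, giving x = 1.63 V (positive root), so V_SG = 3.13 V.
I_D = (V_DD − V_SG)/R = (11.2 − 3.13) / 2.1 = 3.84 mA.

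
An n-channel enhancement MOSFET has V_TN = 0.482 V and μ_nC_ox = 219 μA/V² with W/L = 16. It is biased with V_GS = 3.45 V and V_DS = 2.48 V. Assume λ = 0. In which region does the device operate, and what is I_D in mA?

k_n = μ_nC_ox · (W/L) = 3.504 mA/V².
V_ov = V_GS − V_TN = 3.45 − 0.482 = 2.97 V.
Since V_DS = 2.48 V < V_ov = 2.97 V, the device is in the triode region.
I_D = k_n [V_ov · V_DS − ½ V_DS²] = 3.504 × [2.97 × 2.48 − 0.5 × 2.48²] = 15 mA.

Triode; I_D = 15.0 mA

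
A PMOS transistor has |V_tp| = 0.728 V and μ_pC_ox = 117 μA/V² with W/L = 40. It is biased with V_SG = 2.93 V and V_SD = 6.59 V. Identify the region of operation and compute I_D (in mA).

k_p = μ_pC_ox · (W/L) = 4.68 mA/V².
V_ov = V_SG − |V_tp| = 2.93 − 0.728 = 2.2 V.
Since V_SD = 6.59 V ≥ V_ov = 2.2 V, the device is in saturation.
I_D = ½ k_p V_ov² = 0.5 × 4.68 × 2.2² = 11.3 mA.

Saturation; I_D = 11.3 mA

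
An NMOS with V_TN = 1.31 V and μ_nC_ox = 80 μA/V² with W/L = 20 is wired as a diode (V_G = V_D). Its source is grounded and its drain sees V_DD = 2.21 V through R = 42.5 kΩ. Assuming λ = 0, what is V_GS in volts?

With gate tied to drain, V_GS = V_DS ≥ V_GS − V_TN, so the device is in saturation.
k_n = μ_nC_ox · (W/L) = 1.6 mA/V².
KCL at the drain: ½ k_n (V_GS − V_TN)² = (V_DD − V_GS)/R.
Let x = V_GS − 1.31. Then 34 x² + x − 0.9 = 0, giving x = 0.149 V (positive root), so V_GS = 1.46 V.
I_D = (V_DD − V_GS)/R = (2.21 − 1.46) / 42.5 = 0.0177 mA.

V_GS = 1.46 V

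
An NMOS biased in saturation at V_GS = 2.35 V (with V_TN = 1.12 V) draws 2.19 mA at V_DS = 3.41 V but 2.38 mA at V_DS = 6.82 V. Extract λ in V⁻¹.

λ = 0.0279 V⁻¹

With V_GS fixed, I_D ∝ (1 + λ V_DS) in saturation, so I_D2/I_D1 = (1 + λ V_DS2)/(1 + λ V_DS1).
2.38/2.19 = 1.087 = (1 + 6.82 λ)/(1 + 3.41 λ).
Solving: λ (I_D1 V_DS2 − I_D2 V_DS1) = I_D2 − I_D1, so λ = (2.38 − 2.19) / (2.19 × 6.82 − 2.38 × 3.41) = 0.19 / 6.82 = 0.0279 V⁻¹.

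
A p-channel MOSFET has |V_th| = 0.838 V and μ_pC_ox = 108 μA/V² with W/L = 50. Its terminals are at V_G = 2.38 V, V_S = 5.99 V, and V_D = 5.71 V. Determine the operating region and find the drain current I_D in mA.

Triode; I_D = 3.98 mA

V_SG = V_S − V_G = 5.99 − 2.38 = 3.61 V; V_SD = V_S − V_D = 5.99 − 5.71 = 0.28 V.
k_p = μ_pC_ox · (W/L) = 5.4 mA/V².
V_ov = V_SG − |V_th| = 3.61 − 0.838 = 2.77 V.
Since V_SD = 0.28 V < V_ov = 2.77 V, the device is in the triode region.
I_D = k_p [V_ov · V_SD − ½ V_SD²] = 5.4 × [2.77 × 0.28 − 0.5 × 0.28²] = 3.98 mA.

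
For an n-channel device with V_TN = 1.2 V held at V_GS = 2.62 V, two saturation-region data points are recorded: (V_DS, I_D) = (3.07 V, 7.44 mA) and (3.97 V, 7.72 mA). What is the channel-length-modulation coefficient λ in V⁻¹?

λ = 0.0480 V⁻¹

With V_GS fixed, I_D ∝ (1 + λ V_DS) in saturation, so I_D2/I_D1 = (1 + λ V_DS2)/(1 + λ V_DS1).
7.72/7.44 = 1.038 = (1 + 3.97 λ)/(1 + 3.07 λ).
Solving: λ (I_D1 V_DS2 − I_D2 V_DS1) = I_D2 − I_D1, so λ = (7.72 − 7.44) / (7.44 × 3.97 − 7.72 × 3.07) = 0.28 / 5.84 = 0.048 V⁻¹.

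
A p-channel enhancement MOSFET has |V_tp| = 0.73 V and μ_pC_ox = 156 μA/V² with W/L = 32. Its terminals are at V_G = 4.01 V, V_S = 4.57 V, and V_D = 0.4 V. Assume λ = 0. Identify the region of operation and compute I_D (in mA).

V_SG = V_S − V_G = 4.57 − 4.01 = 0.56 V; V_SD = V_S − V_D = 4.57 − 0.4 = 4.17 V.
V_SG = 0.56 V < |V_tp| = 0.73 V, so the transistor is in cutoff.

Cutoff; I_D = 0 mA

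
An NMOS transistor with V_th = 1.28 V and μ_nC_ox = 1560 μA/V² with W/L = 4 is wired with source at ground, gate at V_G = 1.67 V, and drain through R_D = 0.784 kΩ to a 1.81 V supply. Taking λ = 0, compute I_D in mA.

I_D = 0.475 mA

V_GS = V_G = 1.67 V, so V_ov = 1.67 − 1.28 = 0.39 V.
k_n = μ_nC_ox · (W/L) = 6.24 mA/V².
Assume saturation: I_D = ½ k_n V_ov² = 0.5 × 6.24 × 0.39² = 0.475 mA, giving V_DS = V_DD − I_D R_D = 1.81 − 0.475 × 0.784 = 1.44 V.
V_DS = 1.44 V ≥ V_ov = 0.39 V, confirming saturation.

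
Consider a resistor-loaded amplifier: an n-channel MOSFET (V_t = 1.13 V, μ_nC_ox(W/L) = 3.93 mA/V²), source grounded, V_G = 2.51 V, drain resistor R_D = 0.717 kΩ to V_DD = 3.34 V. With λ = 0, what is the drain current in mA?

V_GS = V_G = 2.51 V, so V_ov = 2.51 − 1.13 = 1.38 V.
Assume saturation: I_D = ½ k_n V_ov² = 0.5 × 3.93 × 1.38² = 3.74 mA, giving V_DS = V_DD − I_D R_D = 3.34 − 3.74 × 0.717 = 0.657 V.
But 0.657 V < V_ov = 1.38 V, so the device is actually in triode.
In triode I_D = k_n[V_ov V_DS − ½ V_DS²] and I_D = (V_DD − V_DS)/R_D. Equating: 1.41 V_DS² − 4.889 V_DS + 3.34 = 0, giving V_DS = 0.935 V (the root below V_ov).
I_D = (3.34 − 0.935) / 0.717 = 3.35 mA.

I_D = 3.35 mA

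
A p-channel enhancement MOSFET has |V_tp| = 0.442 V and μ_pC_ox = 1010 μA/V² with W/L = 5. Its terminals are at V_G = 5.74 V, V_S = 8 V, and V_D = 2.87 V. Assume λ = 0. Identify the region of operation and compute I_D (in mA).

Saturation; I_D = 8.35 mA

V_SG = V_S − V_G = 8 − 5.74 = 2.26 V; V_SD = V_S − V_D = 8 − 2.87 = 5.13 V.
k_p = μ_pC_ox · (W/L) = 5.05 mA/V².
V_ov = V_SG − |V_tp| = 2.26 − 0.442 = 1.82 V.
Since V_SD = 5.13 V ≥ V_ov = 1.82 V, the device is in saturation.
I_D = ½ k_p V_ov² = 0.5 × 5.05 × 1.82² = 8.35 mA.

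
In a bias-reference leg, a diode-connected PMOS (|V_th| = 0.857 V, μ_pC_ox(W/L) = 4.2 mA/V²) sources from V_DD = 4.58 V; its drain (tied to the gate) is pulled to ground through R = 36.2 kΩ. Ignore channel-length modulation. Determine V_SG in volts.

With gate tied to drain, V_SG = V_SD ≥ V_SG − |V_th|, so the device is in saturation.
KCL at the drain: ½ k_p (V_SG − |V_th|)² = (V_DD − V_SG)/R.
Let x = V_SG − 0.857. Then 76 x² + x − 3.723 = 0, giving x = 0.215 V (positive root), so V_SG = 1.07 V.
I_D = (V_DD − V_SG)/R = (4.58 − 1.07) / 36.2 = 0.0969 mA.

V_SG = 1.07 V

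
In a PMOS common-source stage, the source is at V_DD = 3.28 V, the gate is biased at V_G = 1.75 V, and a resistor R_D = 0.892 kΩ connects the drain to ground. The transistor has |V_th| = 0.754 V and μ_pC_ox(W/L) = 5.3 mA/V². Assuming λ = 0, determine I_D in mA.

I_D = 1.60 mA

V_SG = V_DD − V_G = 3.28 − 1.75 = 1.53 V, so V_ov = 1.53 − 0.754 = 0.776 V.
Assume saturation: I_D = ½ k_p V_ov² = 0.5 × 5.3 × 0.776² = 1.6 mA, giving V_SD = V_DD − I_D R_D = 3.28 − 1.6 × 0.892 = 1.86 V.
V_SD = 1.86 V ≥ V_ov = 0.776 V, confirming saturation.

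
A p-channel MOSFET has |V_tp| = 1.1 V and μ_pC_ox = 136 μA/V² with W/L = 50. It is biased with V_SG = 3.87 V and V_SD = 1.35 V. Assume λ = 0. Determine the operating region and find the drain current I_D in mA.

k_p = μ_pC_ox · (W/L) = 6.8 mA/V².
V_ov = V_SG − |V_tp| = 3.87 − 1.1 = 2.77 V.
Since V_SD = 1.35 V < V_ov = 2.77 V, the device is in the triode region.
I_D = k_p [V_ov · V_SD − ½ V_SD²] = 6.8 × [2.77 × 1.35 − 0.5 × 1.35²] = 19.2 mA.

Triode; I_D = 19.2 mA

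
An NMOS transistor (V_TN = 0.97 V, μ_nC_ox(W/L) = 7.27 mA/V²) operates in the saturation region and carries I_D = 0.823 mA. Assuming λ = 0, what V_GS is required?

V_GS = 1.45 V

In saturation I_D = ½ k_n (V_GS − V_TN)², so V_GS − V_TN = √(2 I_D / k_n) = √(2 × 0.823 / 7.27) = 0.476 V.
V_GS = 0.97 + 0.476 = 1.45 V.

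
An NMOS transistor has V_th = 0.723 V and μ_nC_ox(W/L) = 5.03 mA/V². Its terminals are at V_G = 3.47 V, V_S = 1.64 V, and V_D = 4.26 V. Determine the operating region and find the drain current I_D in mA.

Saturation; I_D = 3.08 mA

V_GS = V_G − V_S = 3.47 − 1.64 = 1.83 V; V_DS = V_D − V_S = 4.26 − 1.64 = 2.62 V.
V_ov = V_GS − V_th = 1.83 − 0.723 = 1.11 V.
Since V_DS = 2.62 V ≥ V_ov = 1.11 V, the device is in saturation.
I_D = ½ k_n V_ov² = 0.5 × 5.03 × 1.11² = 3.08 mA.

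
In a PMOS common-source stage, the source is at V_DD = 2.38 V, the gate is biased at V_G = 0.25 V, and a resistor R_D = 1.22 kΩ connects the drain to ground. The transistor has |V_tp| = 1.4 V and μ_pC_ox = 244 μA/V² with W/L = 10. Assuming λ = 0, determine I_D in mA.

I_D = 0.650 mA

V_SG = V_DD − V_G = 2.38 − 0.25 = 2.13 V, so V_ov = 2.13 − 1.4 = 0.73 V.
k_p = μ_pC_ox · (W/L) = 2.44 mA/V².
Assume saturation: I_D = ½ k_p V_ov² = 0.5 × 2.44 × 0.73² = 0.65 mA, giving V_SD = V_DD − I_D R_D = 2.38 − 0.65 × 1.22 = 1.59 V.
V_SD = 1.59 V ≥ V_ov = 0.73 V, confirming saturation.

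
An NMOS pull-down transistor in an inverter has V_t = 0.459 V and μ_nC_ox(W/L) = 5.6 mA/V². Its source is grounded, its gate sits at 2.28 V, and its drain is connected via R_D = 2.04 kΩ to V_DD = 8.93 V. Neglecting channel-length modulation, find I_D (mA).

V_GS = V_G = 2.28 V, so V_ov = 2.28 − 0.459 = 1.82 V.
Assume saturation: I_D = ½ k_n V_ov² = 0.5 × 5.6 × 1.82² = 9.28 mA, giving V_DS = V_DD − I_D R_D = 8.93 − 9.28 × 2.04 = -10 V.
But -10 V < V_ov = 1.82 V, so the device is actually in triode.
In triode I_D = k_n[V_ov V_DS − ½ V_DS²] and I_D = (V_DD − V_DS)/R_D. Equating: 5.71 V_DS² − 21.8 V_DS + 8.93 = 0, giving V_DS = 0.467 V (the root below V_ov).
I_D = (8.93 − 0.467) / 2.04 = 4.15 mA.

I_D = 4.15 mA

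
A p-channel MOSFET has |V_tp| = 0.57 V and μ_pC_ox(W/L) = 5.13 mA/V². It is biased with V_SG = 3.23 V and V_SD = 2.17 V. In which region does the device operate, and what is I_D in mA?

Triode; I_D = 17.5 mA

V_ov = V_SG − |V_tp| = 3.23 − 0.57 = 2.66 V.
Since V_SD = 2.17 V < V_ov = 2.66 V, the device is in the triode region.
I_D = k_p [V_ov · V_SD − ½ V_SD²] = 5.13 × [2.66 × 2.17 − 0.5 × 2.17²] = 17.5 mA.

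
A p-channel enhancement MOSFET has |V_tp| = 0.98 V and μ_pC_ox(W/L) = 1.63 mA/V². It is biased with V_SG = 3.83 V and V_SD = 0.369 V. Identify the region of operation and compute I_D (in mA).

Triode; I_D = 1.60 mA

V_ov = V_SG − |V_tp| = 3.83 − 0.98 = 2.85 V.
Since V_SD = 0.369 V < V_ov = 2.85 V, the device is in the triode region.
I_D = k_p [V_ov · V_SD − ½ V_SD²] = 1.63 × [2.85 × 0.369 − 0.5 × 0.369²] = 1.6 mA.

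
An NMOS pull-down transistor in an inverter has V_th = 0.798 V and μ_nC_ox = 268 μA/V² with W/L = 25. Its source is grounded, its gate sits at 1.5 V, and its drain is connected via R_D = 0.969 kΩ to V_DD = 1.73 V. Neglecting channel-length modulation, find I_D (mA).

I_D = 1.36 mA

V_GS = V_G = 1.5 V, so V_ov = 1.5 − 0.798 = 0.702 V.
k_n = μ_nC_ox · (W/L) = 6.7 mA/V².
Assume saturation: I_D = ½ k_n V_ov² = 0.5 × 6.7 × 0.702² = 1.65 mA, giving V_DS = V_DD − I_D R_D = 1.73 − 1.65 × 0.969 = 0.13 V.
But 0.13 V < V_ov = 0.702 V, so the device is actually in triode.
In triode I_D = k_n[V_ov V_DS − ½ V_DS²] and I_D = (V_DD − V_DS)/R_D. Equating: 3.25 V_DS² − 5.558 V_DS + 1.73 = 0, giving V_DS = 0.409 V (the root below V_ov).
I_D = (1.73 − 0.409) / 0.969 = 1.36 mA.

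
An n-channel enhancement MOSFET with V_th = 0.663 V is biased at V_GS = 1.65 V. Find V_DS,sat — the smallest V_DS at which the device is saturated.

The boundary between triode and saturation is V_DS = V_GS − V_th = V_ov.
V_ov = 1.65 − 0.663 = 0.987 V.

V_DS,sat = 0.987 V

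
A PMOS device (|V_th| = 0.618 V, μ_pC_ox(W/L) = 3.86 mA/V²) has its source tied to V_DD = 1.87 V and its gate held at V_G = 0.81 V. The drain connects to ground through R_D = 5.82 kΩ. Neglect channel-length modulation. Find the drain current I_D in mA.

I_D = 0.283 mA

V_SG = V_DD − V_G = 1.87 − 0.81 = 1.06 V, so V_ov = 1.06 − 0.618 = 0.442 V.
Assume saturation: I_D = ½ k_p V_ov² = 0.5 × 3.86 × 0.442² = 0.377 mA, giving V_SD = V_DD − I_D R_D = 1.87 − 0.377 × 5.82 = -0.324 V.
But -0.324 V < V_ov = 0.442 V, so the device is actually in triode.
In triode I_D = k_p[V_ov V_SD − ½ V_SD²] and I_D = (V_DD − V_SD)/R_D. Equating: 11.2 V_SD² − 10.93 V_SD + 1.87 = 0, giving V_SD = 0.222 V (the root below V_ov).
I_D = (1.87 − 0.222) / 5.82 = 0.283 mA.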